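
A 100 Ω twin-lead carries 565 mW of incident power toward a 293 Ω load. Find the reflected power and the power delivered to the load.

Γ = (293 − 100)/(293 + 100) = 0.491
|Γ|² = 0.241
P_refl = |Γ|²·P_inc = 136 mW, P_del = (1 − |Γ|²)·P_inc = 429 mW

P_reflected ≈ 136 mW; P_delivered ≈ 429 mW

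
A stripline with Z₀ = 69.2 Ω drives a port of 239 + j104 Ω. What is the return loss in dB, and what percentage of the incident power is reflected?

Γ = (169.8 + j104)/(308.2 + j104), |Γ| = 0.612
RL = −20·log₁₀(0.612) = 4.26 dB
P_refl/P_inc = |Γ|² = 0.375

RL ≈ 4.26 dB; 37.5% of incident power reflected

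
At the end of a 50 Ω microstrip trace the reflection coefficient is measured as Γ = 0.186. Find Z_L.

Z_L = Z_0·(1 + Γ)/(1 − Γ) = 50·(1.19)/(0.814)

Z_L ≈ 72.9 Ω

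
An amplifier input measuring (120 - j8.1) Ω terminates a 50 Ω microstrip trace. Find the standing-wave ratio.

VSWR ≈ 2.41

Γ = (Z_L − Z_0)/(Z_L + Z_0) = (70 − j8.1)/(170 − j8.1)
|Γ| = 70.5/170 = 0.414
VSWR = (1 + |Γ|)/(1 − |Γ|) = 1.41/0.586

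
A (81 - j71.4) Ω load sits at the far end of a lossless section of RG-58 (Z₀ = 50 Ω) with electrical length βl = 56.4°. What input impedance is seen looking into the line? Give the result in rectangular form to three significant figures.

tan(βl) = tan(56.4°) = 1.51
Z_in = Z_0·(Z_L + jZ_0·tanβl)/(Z_0 + jZ_L·tanβl)
     = 50·(81 + j3.86)/(157 + j122)

Z_in ≈ 16.7 − j11.7 Ω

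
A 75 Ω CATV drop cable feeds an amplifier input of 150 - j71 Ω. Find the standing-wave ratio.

Γ = (Z_L − Z_0)/(Z_L + Z_0) = (75 − j71)/(225 − j71)
|Γ| = 103/236 = 0.438
VSWR = (1 + |Γ|)/(1 − |Γ|) = 1.44/0.562

VSWR ≈ 2.56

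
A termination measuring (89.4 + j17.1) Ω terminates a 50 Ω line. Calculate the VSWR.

Γ = (Z_L − Z_0)/(Z_L + Z_0) = (39.4 + j17.1)/(139.4 + j17.1)
|Γ| = 43/140 = 0.306
VSWR = (1 + |Γ|)/(1 − |Γ|) = 1.31/0.694

VSWR ≈ 1.88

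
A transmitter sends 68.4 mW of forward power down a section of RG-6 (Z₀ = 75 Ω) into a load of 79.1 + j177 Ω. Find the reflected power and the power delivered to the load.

|Γ| = |(4.1 + j177)/(154.1 + j177)| = 0.754
|Γ|² = 0.569
P_refl = |Γ|²·P_inc = 38.9 mW, P_del = (1 − |Γ|²)·P_inc = 29.5 mW

P_reflected ≈ 38.9 mW; P_delivered ≈ 29.5 mW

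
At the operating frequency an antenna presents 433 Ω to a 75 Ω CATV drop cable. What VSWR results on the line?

For a purely resistive load, VSWR = R_L/Z_0 or Z_0/R_L (whichever > 1) = 433/75

VSWR ≈ 5.77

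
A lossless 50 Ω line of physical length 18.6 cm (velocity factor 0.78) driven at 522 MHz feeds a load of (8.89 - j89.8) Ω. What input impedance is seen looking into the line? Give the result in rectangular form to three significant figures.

λ = v/f = 0.78·c / 522 MHz = 0.448 m
βl = 2π·l/λ = 2π × 0.415 = 149°
tan(βl) = tan(149°) = -0.592
Z_in = Z_0·(Z_L + jZ_0·tanβl)/(Z_0 + jZ_L·tanβl)
     = 50·(8.89 − j119)/(-3.17 − j5.26)

Z_in ≈ 796 + j563 Ω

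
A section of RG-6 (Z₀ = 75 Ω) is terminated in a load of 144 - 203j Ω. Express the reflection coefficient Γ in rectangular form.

Γ = (Z_L − Z_0)/(Z_L + Z_0) = (69 − j203)/(219 − j203)

Γ ≈ 0.632 − j0.341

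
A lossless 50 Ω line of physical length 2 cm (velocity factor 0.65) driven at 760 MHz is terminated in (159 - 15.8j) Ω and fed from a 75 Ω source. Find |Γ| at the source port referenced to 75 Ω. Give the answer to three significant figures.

λ = v/f = 0.65·c / 760 MHz = 0.257 m
βl = 2π·l/λ = 2π × 0.0779 = 28.1°
tan(βl) = 0.533
Z_in = Z_0·(Z_L + jZ_0·tanβl)/(Z_0 + jZ_L·tanβl) = 48.2 − j60.6 Ω
Γ_s = (Z_in − Z_s)/(Z_in + Z_s) = (-26.8 − j60.6)/(123 − j60.6), |Γ_s| = 0.483

|Γ| ≈ 0.483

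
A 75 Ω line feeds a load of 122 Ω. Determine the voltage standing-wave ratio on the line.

VSWR ≈ 1.63

Γ = (122 − 75)/(122 + 75) = 0.239
VSWR = (1 + 0.239)/(1 − 0.239)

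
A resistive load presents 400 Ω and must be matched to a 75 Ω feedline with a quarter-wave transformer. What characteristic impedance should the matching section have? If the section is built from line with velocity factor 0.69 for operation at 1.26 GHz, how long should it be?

Z_qwt ≈ 173 Ω; length ≈ 4.11 cm

Z_qwt = √(Z_0·R_L) = √(75 × 400) = √30000
λ = 0.69·c/f = 0.164 m, so l = λ/4 = 0.0411 m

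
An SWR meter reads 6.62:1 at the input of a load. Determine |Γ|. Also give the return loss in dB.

|Γ| = (S − 1)/(S + 1) = (6.62 − 1)/(6.62 + 1) = 5.62/7.62
RL = −20·log₁₀|Γ| = −20·log₁₀(0.738)

|Γ| ≈ 0.738; return loss ≈ 2.64 dB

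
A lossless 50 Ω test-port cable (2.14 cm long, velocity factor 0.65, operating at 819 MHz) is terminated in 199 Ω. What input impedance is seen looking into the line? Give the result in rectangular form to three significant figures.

Z_in ≈ 37.9 − j63.9 Ω

λ = v/f = 0.65·c / 819 MHz = 0.238 m
βl = 2π·l/λ = 2π × 0.0899 = 32.4°
tan(βl) = tan(32.4°) = 0.634
Z_in = Z_0·(Z_L + jZ_0·tanβl)/(Z_0 + jZ_L·tanβl)
     = 50·(199 + j31.7)/(50 + j126)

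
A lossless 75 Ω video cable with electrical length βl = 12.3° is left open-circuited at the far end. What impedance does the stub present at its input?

tan(βl) = 0.218
For an open-circuited stub, Z_in = −jZ_0·cot(βl) = −jZ_0/tan(βl)

Z_in ≈ −j344 Ω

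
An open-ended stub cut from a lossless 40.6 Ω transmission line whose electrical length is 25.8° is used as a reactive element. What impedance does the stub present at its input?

Z_in ≈ −j84 Ω

tan(βl) = 0.483
For an open-ended stub, Z_in = −jZ_0·cot(βl) = −jZ_0/tan(βl)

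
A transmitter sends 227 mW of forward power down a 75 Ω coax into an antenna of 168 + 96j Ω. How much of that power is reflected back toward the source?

P_reflected ≈ 59.4 mW

|Γ| = |(93 + j96)/(243 + j96)| = 0.512
|Γ|² = 0.262
P_refl = |Γ|²·P_inc = 59.4 mW, P_del = (1 − |Γ|²)·P_inc = 168 mW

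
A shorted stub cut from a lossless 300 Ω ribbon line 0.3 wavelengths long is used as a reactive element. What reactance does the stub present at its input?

βl = 2π × 0.3 = 108°
tan(βl) = -3.08
For a shorted stub, Z_in = jZ_0·tan(βl)

X_in ≈ -923 Ω (capacitive)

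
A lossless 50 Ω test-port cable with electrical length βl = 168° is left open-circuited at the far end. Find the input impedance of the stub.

Z_in ≈ +j235 Ω

tan(βl) = -0.213
For an open-circuited stub, Z_in = −jZ_0·cot(βl) = −jZ_0/tan(βl)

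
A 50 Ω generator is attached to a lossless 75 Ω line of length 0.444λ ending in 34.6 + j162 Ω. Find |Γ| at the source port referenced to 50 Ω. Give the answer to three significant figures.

βl = 2π × 0.444 = 160°
tan(βl) = -0.367
Z_in = Z_0·(Z_L + jZ_0·tanβl)/(Z_0 + jZ_L·tanβl) = 12.1 + j76.1 Ω
Γ_s = (Z_in − Z_s)/(Z_in + Z_s) = (-37.9 + j76.1)/(62.1 + j76.1), |Γ_s| = 0.866

|Γ| ≈ 0.866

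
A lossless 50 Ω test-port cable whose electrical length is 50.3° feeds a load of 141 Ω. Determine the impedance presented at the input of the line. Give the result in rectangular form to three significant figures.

tan(βl) = tan(50.3°) = 1.2
Z_in = Z_0·(Z_L + jZ_0·tanβl)/(Z_0 + jZ_L·tanβl)
     = 50·(141 + j60.2)/(50 + j170)

Z_in ≈ 27.6 − j33.4 Ω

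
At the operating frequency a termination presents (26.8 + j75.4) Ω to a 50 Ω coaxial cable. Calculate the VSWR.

Γ = (Z_L − Z_0)/(Z_L + Z_0) = (-23.2 + j75.4)/(76.8 + j75.4)
|Γ| = 78.9/108 = 0.733
VSWR = (1 + |Γ|)/(1 − |Γ|) = 1.73/0.267

VSWR ≈ 6.49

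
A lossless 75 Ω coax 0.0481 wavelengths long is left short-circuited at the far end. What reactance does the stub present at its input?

βl = 2π × 0.0481 = 17.3°
tan(βl) = 0.312
For a short-circuited stub, Z_in = jZ_0·tan(βl)

X_in ≈ 23.4 Ω (inductive)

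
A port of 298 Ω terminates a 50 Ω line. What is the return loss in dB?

RL ≈ 2.94 dB

Γ = (298 − 50)/(298 + 50) = 0.713
RL = −20·log₁₀|Γ| = −20·log₁₀(0.713)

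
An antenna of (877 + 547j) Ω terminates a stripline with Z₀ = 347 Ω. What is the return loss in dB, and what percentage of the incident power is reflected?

Γ = (530 + j547)/(1224 + j547), |Γ| = 0.568
RL = −20·log₁₀(0.568) = 4.91 dB
P_refl/P_inc = |Γ|² = 0.323

RL ≈ 4.91 dB; 32.3% of incident power reflected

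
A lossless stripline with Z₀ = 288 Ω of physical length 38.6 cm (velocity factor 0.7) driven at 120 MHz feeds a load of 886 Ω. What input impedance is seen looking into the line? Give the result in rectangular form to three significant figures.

Z_in ≈ 96.5 − j48 Ω

λ = v/f = 0.7·c / 120 MHz = 1.75 m
βl = 2π·l/λ = 2π × 0.221 = 79.4°
tan(βl) = tan(79.4°) = 5.35
Z_in = Z_0·(Z_L + jZ_0·tanβl)/(Z_0 + jZ_L·tanβl)
     = 288·(886 + j1540)/(288 + j4740)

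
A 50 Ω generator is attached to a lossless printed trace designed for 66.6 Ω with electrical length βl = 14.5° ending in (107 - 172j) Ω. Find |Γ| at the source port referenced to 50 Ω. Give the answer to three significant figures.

tan(βl) = 0.259
Z_in = Z_0·(Z_L + jZ_0·tanβl)/(Z_0 + jZ_L·tanβl) = 38.6 − j102 Ω
Γ_s = (Z_in − Z_s)/(Z_in + Z_s) = (-11.4 − j102)/(88.6 − j102), |Γ_s| = 0.761

|Γ| ≈ 0.761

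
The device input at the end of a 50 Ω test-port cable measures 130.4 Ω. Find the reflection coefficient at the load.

Γ = 0.446

Γ = (Z_L − Z_0)/(Z_L + Z_0) = (130.4 − 50)/(130.4 + 50) = 80.4/180.4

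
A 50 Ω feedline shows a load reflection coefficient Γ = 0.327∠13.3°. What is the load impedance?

Z_L ≈ 94.9 + j16 Ω

Z_L = Z_0·(1 + Γ)/(1 − Γ) = 50·(1.32 + j0.0752)/(0.682 − j0.0752)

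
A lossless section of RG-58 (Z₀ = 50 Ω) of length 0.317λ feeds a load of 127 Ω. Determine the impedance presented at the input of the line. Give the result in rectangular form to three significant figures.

Z_in ≈ 22.9 + j18.3 Ω

βl = 2π × 0.317 = 114°
tan(βl) = tan(114°) = -2.23
Z_in = Z_0·(Z_L + jZ_0·tanβl)/(Z_0 + jZ_L·tanβl)
     = 50·(127 − j112)/(50 − j284)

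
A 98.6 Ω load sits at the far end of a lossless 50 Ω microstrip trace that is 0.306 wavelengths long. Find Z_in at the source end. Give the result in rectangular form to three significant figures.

βl = 2π × 0.306 = 110°
tan(βl) = tan(110°) = -2.72
Z_in = Z_0·(Z_L + jZ_0·tanβl)/(Z_0 + jZ_L·tanβl)
     = 50·(98.6 − j136)/(50 − j269)

Z_in ≈ 27.8 + j13.2 Ω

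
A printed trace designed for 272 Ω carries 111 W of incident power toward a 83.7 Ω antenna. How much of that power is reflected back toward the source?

Γ = (83.7 − 272)/(83.7 + 272) = -0.529
|Γ|² = 0.28
P_refl = |Γ|²·P_inc = 31.1 W, P_del = (1 − |Γ|²)·P_inc = 79.9 W

P_reflected ≈ 31.1 W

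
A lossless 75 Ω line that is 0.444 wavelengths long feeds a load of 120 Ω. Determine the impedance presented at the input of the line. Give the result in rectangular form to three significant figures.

Z_in ≈ 101 + j31.9 Ω

βl = 2π × 0.444 = 160°
tan(βl) = tan(160°) = -0.367
Z_in = Z_0·(Z_L + jZ_0·tanβl)/(Z_0 + jZ_L·tanβl)
     = 75·(120 − j27.5)/(75 − j44.1)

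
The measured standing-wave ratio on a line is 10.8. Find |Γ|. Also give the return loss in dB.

|Γ| = (S − 1)/(S + 1) = (10.8 − 1)/(10.8 + 1) = 9.8/11.8
RL = −20·log₁₀|Γ| = −20·log₁₀(0.831)

|Γ| ≈ 0.831; return loss ≈ 1.61 dB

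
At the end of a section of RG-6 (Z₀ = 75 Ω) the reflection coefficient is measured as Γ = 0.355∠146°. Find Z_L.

Z_L ≈ 38.2 + j17.4 Ω

Z_L = Z_0·(1 + Γ)/(1 − Γ) = 75·(0.706 + j0.199)/(1.29 − j0.199)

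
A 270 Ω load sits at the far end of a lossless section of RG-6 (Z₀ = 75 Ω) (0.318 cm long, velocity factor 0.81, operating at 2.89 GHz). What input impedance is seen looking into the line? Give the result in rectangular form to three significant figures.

λ = v/f = 0.81·c / 2.89 GHz = 0.0841 m
βl = 2π·l/λ = 2π × 0.0378 = 13.6°
tan(βl) = tan(13.6°) = 0.242
Z_in = Z_0·(Z_L + jZ_0·tanβl)/(Z_0 + jZ_L·tanβl)
     = 75·(270 + j18.2)/(75 + j65.4)

Z_in ≈ 162 − j123 Ω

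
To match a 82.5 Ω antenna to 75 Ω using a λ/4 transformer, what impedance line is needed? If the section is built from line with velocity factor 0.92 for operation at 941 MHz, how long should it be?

Z_qwt = √(Z_0·R_L) = √(75 × 82.5) = √6188
λ = 0.92·c/f = 0.293 m, so l = λ/4 = 0.0733 m

Z_qwt ≈ 78.7 Ω; length ≈ 7.33 cm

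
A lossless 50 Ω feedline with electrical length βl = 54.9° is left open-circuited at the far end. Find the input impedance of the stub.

tan(βl) = 1.42
For an open-circuited stub, Z_in = −jZ_0·cot(βl) = −jZ_0/tan(βl)

Z_in ≈ −j35.1 Ω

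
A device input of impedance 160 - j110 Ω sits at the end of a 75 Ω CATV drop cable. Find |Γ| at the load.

|Γ| ≈ 0.536

Γ = (Z_L − Z_0)/(Z_L + Z_0) = (85 − j110)/(235 − j110)
|Γ| = 139/259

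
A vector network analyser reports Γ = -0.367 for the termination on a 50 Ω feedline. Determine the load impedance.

Z_L ≈ 23.2 Ω

Z_L = Z_0·(1 + Γ)/(1 − Γ) = 50·(0.633)/(1.37)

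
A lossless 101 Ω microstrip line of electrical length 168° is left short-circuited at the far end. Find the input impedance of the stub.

tan(βl) = -0.213
For a short-circuited stub, Z_in = jZ_0·tan(βl)

Z_in ≈ −j21.5 Ω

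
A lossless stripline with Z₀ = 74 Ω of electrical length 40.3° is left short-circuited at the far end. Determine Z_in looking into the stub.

Z_in ≈ +j62.8 Ω

tan(βl) = 0.848
For a short-circuited stub, Z_in = jZ_0·tan(βl)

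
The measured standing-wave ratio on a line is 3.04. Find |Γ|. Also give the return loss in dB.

|Γ| = (S − 1)/(S + 1) = (3.04 − 1)/(3.04 + 1) = 2.04/4.04
RL = −20·log₁₀|Γ| = −20·log₁₀(0.505)

|Γ| ≈ 0.505; return loss ≈ 5.94 dB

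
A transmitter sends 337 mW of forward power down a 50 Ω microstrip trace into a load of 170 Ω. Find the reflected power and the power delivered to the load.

P_reflected ≈ 100 mW; P_delivered ≈ 237 mW

Γ = (170 − 50)/(170 + 50) = 0.545
|Γ|² = 0.298
P_refl = |Γ|²·P_inc = 100 mW, P_del = (1 − |Γ|²)·P_inc = 237 mW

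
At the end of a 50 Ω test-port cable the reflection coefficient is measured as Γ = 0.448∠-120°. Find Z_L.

Z_L = Z_0·(1 + Γ)/(1 − Γ) = 50·(0.776 − j0.388)/(1.22 + j0.388)

Z_L ≈ 24.2 − j23.5 Ω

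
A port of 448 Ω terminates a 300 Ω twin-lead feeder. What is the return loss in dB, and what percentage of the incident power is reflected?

RL ≈ 14.1 dB; 3.91% of incident power reflected

Γ = (448 − 300)/(448 + 300) = 0.198
RL = −20·log₁₀(0.198) = 14.1 dB
P_refl/P_inc = |Γ|² = 0.0391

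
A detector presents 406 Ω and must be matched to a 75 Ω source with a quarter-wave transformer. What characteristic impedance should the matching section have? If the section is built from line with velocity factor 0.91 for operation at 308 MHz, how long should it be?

Z_qwt ≈ 174 Ω; length ≈ 22.2 cm

Z_qwt = √(Z_0·R_L) = √(75 × 406) = √30450
λ = 0.91·c/f = 0.886 m, so l = λ/4 = 0.222 m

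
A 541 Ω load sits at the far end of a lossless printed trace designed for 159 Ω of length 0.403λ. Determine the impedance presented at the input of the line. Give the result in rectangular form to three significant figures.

βl = 2π × 0.403 = 145°
tan(βl) = tan(145°) = -0.698
Z_in = Z_0·(Z_L + jZ_0·tanβl)/(Z_0 + jZ_L·tanβl)
     = 159·(541 − j111)/(159 − j378)

Z_in ≈ 121 + j177 Ω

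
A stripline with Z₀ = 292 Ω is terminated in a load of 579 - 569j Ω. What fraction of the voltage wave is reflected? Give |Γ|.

Γ = (Z_L − Z_0)/(Z_L + Z_0) = (287 − j569)/(871 − j569)
|Γ| = 637/1040

|Γ| ≈ 0.613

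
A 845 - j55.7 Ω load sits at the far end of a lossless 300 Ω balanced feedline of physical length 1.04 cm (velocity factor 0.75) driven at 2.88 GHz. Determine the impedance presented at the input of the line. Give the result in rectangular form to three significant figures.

λ = v/f = 0.75·c / 2.88 GHz = 0.0781 m
βl = 2π·l/λ = 2π × 0.133 = 47.9°
tan(βl) = tan(47.9°) = 1.11
Z_in = Z_0·(Z_L + jZ_0·tanβl)/(Z_0 + jZ_L·tanβl)
     = 300·(845 + j277)/(362 + j936)

Z_in ≈ 168 − j206 Ω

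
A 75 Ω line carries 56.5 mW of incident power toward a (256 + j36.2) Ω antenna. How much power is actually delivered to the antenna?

|Γ| = |(181 + j36.2)/(331 + j36.2)| = 0.554
|Γ|² = 0.307
P_refl = |Γ|²·P_inc = 17.4 mW, P_del = (1 − |Γ|²)·P_inc = 39.1 mW

P_delivered ≈ 39.1 mW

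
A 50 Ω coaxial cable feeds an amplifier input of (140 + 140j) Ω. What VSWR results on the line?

VSWR ≈ 5.78

Γ = (Z_L − Z_0)/(Z_L + Z_0) = (90 + j140)/(190 + j140)
|Γ| = 166/236 = 0.705
VSWR = (1 + |Γ|)/(1 − |Γ|) = 1.71/0.295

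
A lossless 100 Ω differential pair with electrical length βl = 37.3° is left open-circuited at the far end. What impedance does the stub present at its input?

tan(βl) = 0.762
For an open-circuited stub, Z_in = −jZ_0·cot(βl) = −jZ_0/tan(βl)

Z_in ≈ −j131 Ω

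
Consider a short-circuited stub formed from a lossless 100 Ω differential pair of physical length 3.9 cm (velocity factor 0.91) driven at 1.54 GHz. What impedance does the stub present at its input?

Z_in ≈ +j524 Ω

λ = v/f = 0.91·c / 1.54 GHz = 0.177 m
βl = 2π·l/λ = 2π × 0.22 = 79.2°
tan(βl) = 5.24
For a short-circuited stub, Z_in = jZ_0·tan(βl)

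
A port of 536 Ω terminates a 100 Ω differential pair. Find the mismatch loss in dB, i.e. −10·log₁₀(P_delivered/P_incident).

mismatch loss ≈ 2.76 dB

Γ = (536 − 100)/(536 + 100) = 0.686
|Γ|² = 0.47, so P_del/P_inc = 1 − |Γ|² = 0.53
ML = −10·log₁₀(1 − |Γ|²)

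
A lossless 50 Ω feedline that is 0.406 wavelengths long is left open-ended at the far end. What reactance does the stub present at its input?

βl = 2π × 0.406 = 146°
tan(βl) = -0.67
For an open-ended stub, Z_in = −jZ_0·cot(βl) = −jZ_0/tan(βl)

X_in ≈ 74.6 Ω (inductive)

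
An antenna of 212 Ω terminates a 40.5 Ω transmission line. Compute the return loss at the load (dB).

RL ≈ 3.36 dB

Γ = (212 − 40.5)/(212 + 40.5) = 0.679
RL = −20·log₁₀|Γ| = −20·log₁₀(0.679)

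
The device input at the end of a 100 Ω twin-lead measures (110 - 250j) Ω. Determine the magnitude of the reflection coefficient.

Γ = (Z_L − Z_0)/(Z_L + Z_0) = (10 − j250)/(210 − j250)
|Γ| = 250/326

|Γ| ≈ 0.766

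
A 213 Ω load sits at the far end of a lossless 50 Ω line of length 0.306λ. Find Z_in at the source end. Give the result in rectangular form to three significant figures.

Z_in ≈ 13.2 + j17.2 Ω

βl = 2π × 0.306 = 110°
tan(βl) = tan(110°) = -2.72
Z_in = Z_0·(Z_L + jZ_0·tanβl)/(Z_0 + jZ_L·tanβl)
     = 50·(213 − j136)/(50 − j580)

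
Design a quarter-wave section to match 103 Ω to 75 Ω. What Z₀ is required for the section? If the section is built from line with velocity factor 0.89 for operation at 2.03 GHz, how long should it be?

Z_qwt = √(Z_0·R_L) = √(75 × 103) = √7725
λ = 0.89·c/f = 0.132 m, so l = λ/4 = 0.0329 m

Z_qwt ≈ 87.9 Ω; length ≈ 3.29 cm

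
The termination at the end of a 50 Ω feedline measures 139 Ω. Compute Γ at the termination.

Γ = (Z_L − Z_0)/(Z_L + Z_0) = (139 − 50)/(139 + 50) = 89/189

Γ = 0.471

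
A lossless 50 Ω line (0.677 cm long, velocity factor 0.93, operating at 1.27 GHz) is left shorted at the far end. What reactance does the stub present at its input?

λ = v/f = 0.93·c / 1.27 GHz = 0.22 m
βl = 2π·l/λ = 2π × 0.0308 = 11.1°
tan(βl) = 0.196
For a shorted stub, Z_in = jZ_0·tan(βl)

X_in ≈ 9.8 Ω (inductive)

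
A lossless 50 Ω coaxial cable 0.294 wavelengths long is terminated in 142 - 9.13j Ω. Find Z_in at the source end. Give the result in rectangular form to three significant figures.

Z_in ≈ 19 + j13.5 Ω

βl = 2π × 0.294 = 106°
tan(βl) = tan(106°) = -3.52
Z_in = Z_0·(Z_L + jZ_0·tanβl)/(Z_0 + jZ_L·tanβl)
     = 50·(142 − j185)/(17.8 − j500)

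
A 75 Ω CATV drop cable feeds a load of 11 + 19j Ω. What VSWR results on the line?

Γ = (Z_L − Z_0)/(Z_L + Z_0) = (-64 + j19)/(86 + j19)
|Γ| = 66.8/88.1 = 0.758
VSWR = (1 + |Γ|)/(1 − |Γ|) = 1.76/0.242

VSWR ≈ 7.26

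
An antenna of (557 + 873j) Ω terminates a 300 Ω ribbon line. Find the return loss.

RL ≈ 2.57 dB

Γ = (257 + j873)/(857 + j873), |Γ| = 0.744
RL = −20·log₁₀|Γ| = −20·log₁₀(0.744)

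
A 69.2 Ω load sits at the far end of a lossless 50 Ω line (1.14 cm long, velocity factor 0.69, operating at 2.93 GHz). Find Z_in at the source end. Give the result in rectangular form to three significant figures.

Z_in ≈ 41.7 − j12.4 Ω

λ = v/f = 0.69·c / 2.93 GHz = 0.0706 m
βl = 2π·l/λ = 2π × 0.161 = 58.1°
tan(βl) = tan(58.1°) = 1.61
Z_in = Z_0·(Z_L + jZ_0·tanβl)/(Z_0 + jZ_L·tanβl)
     = 50·(69.2 + j80.3)/(50 + j111)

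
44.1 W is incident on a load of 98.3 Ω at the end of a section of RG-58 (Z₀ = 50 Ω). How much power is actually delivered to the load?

P_delivered ≈ 39.4 W

Γ = (98.3 − 50)/(98.3 + 50) = 0.326
|Γ|² = 0.106
P_refl = |Γ|²·P_inc = 4.68 W, P_del = (1 − |Γ|²)·P_inc = 39.4 W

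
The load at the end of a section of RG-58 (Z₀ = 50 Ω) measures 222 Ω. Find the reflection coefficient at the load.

Γ = (Z_L − Z_0)/(Z_L + Z_0) = (222 − 50)/(222 + 50) = 172/272

Γ = 0.632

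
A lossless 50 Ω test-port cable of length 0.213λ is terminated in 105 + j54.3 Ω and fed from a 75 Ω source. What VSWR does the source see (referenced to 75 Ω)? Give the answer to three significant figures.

βl = 2π × 0.213 = 76.7°
tan(βl) = 4.22
Z_in = Z_0·(Z_L + jZ_0·tanβl)/(Z_0 + jZ_L·tanβl) = 21.6 − j20.6 Ω
Γ_s = (Z_in − Z_s)/(Z_in + Z_s) = (-53.4 − j20.6)/(96.6 − j20.6), |Γ_s| = 0.579
VSWR = (1 + |Γ_s|)/(1 − |Γ_s|)

VSWR ≈ 3.75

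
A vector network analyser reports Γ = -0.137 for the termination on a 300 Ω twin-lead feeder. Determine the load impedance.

Z_L ≈ 228 Ω

Z_L = Z_0·(1 + Γ)/(1 − Γ) = 300·(0.863)/(1.14)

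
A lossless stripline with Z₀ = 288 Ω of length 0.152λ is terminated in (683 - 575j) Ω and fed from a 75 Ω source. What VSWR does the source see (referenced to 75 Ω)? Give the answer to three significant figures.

βl = 2π × 0.152 = 54.7°
tan(βl) = 1.41
Z_in = Z_0·(Z_L + jZ_0·tanβl)/(Z_0 + jZ_L·tanβl) = 79.2 − j113 Ω
Γ_s = (Z_in − Z_s)/(Z_in + Z_s) = (4.23 − j113)/(154 − j113), |Γ_s| = 0.593
VSWR = (1 + |Γ_s|)/(1 − |Γ_s|)

VSWR ≈ 3.91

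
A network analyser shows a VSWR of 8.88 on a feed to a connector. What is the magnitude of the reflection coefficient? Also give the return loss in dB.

|Γ| = (S − 1)/(S + 1) = (8.88 − 1)/(8.88 + 1) = 7.88/9.88
RL = −20·log₁₀|Γ| = −20·log₁₀(0.798)

|Γ| ≈ 0.798; return loss ≈ 1.96 dB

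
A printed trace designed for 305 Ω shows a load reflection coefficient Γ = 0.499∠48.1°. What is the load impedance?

Z_L = Z_0·(1 + Γ)/(1 − Γ) = 305·(1.33 + j0.371)/(0.667 − j0.371)

Z_L ≈ 393 + j389 Ω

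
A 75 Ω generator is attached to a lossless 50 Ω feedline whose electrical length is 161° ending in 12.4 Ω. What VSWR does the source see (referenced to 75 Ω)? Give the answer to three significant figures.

VSWR ≈ 5.7

tan(βl) = -0.344
Z_in = Z_0·(Z_L + jZ_0·tanβl)/(Z_0 + jZ_L·tanβl) = 13.8 − j16 Ω
Γ_s = (Z_in − Z_s)/(Z_in + Z_s) = (-61.2 − j16)/(88.8 − j16), |Γ_s| = 0.702
VSWR = (1 + |Γ_s|)/(1 − |Γ_s|)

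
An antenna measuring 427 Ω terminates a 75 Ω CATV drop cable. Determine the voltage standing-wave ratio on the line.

Γ = (427 − 75)/(427 + 75) = 0.701
VSWR = (1 + 0.701)/(1 − 0.701)

VSWR ≈ 5.69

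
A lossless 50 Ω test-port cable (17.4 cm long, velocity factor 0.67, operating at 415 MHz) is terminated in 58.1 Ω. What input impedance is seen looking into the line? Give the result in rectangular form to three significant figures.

λ = v/f = 0.67·c / 415 MHz = 0.484 m
βl = 2π·l/λ = 2π × 0.359 = 129°
tan(βl) = tan(129°) = -1.22
Z_in = Z_0·(Z_L + jZ_0·tanβl)/(Z_0 + jZ_L·tanβl)
     = 50·(58.1 − j61)/(50 − j70.9)

Z_in ≈ 48 + j7.1 Ω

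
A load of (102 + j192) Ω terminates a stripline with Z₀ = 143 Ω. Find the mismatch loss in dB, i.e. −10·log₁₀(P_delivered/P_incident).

Γ = (-41 + j192)/(245 + j192), |Γ| = 0.631
|Γ|² = 0.398, so P_del/P_inc = 1 − |Γ|² = 0.602
ML = −10·log₁₀(1 − |Γ|²)

mismatch loss ≈ 2.2 dB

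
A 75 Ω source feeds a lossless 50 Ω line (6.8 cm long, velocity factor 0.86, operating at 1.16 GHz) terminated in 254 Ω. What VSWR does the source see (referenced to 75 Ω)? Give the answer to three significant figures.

λ = v/f = 0.86·c / 1.16 GHz = 0.222 m
βl = 2π·l/λ = 2π × 0.306 = 110°
tan(βl) = -2.74
Z_in = Z_0·(Z_L + jZ_0·tanβl)/(Z_0 + jZ_L·tanβl) = 11.1 + j17.5 Ω
Γ_s = (Z_in − Z_s)/(Z_in + Z_s) = (-63.9 + j17.5)/(86.1 + j17.5), |Γ_s| = 0.754
VSWR = (1 + |Γ_s|)/(1 − |Γ_s|)

VSWR ≈ 7.13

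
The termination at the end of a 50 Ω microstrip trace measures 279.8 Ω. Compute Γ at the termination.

Γ = (Z_L − Z_0)/(Z_L + Z_0) = (279.8 − 50)/(279.8 + 50) = 229.8/329.8

Γ = 0.697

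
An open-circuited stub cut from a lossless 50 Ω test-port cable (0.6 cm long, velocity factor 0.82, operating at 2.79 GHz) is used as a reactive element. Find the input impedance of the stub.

Z_in ≈ −j110 Ω

λ = v/f = 0.82·c / 2.79 GHz = 0.0882 m
βl = 2π·l/λ = 2π × 0.068 = 24.5°
tan(βl) = 0.456
For an open-circuited stub, Z_in = −jZ_0·cot(βl) = −jZ_0/tan(βl)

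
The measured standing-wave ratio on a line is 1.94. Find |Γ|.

|Γ| = (S − 1)/(S + 1) = (1.94 − 1)/(1.94 + 1) = 0.94/2.94

|Γ| ≈ 0.32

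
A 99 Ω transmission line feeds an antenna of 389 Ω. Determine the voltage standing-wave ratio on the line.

VSWR ≈ 3.93

Γ = (389 − 99)/(389 + 99) = 0.594
VSWR = (1 + 0.594)/(1 − 0.594)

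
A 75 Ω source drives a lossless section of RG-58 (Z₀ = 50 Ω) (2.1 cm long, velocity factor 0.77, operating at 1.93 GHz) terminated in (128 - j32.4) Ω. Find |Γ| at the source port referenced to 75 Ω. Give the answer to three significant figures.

|Γ| ≈ 0.589

λ = v/f = 0.77·c / 1.93 GHz = 0.12 m
βl = 2π·l/λ = 2π × 0.175 = 63.2°
tan(βl) = 1.98
Z_in = Z_0·(Z_L + jZ_0·tanβl)/(Z_0 + jZ_L·tanβl) = 20.4 − j16.1 Ω
Γ_s = (Z_in − Z_s)/(Z_in + Z_s) = (-54.6 − j16.1)/(95.4 − j16.1), |Γ_s| = 0.589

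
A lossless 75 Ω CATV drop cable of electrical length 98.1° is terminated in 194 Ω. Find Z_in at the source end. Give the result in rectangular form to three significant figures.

tan(βl) = tan(98.1°) = -7.03
Z_in = Z_0·(Z_L + jZ_0·tanβl)/(Z_0 + jZ_L·tanβl)
     = 75·(194 − j527)/(75 − j1360)

Z_in ≈ 29.5 + j9.05 Ω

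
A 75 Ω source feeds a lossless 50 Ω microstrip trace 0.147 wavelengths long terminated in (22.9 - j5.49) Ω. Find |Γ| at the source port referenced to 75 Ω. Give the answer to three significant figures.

βl = 2π × 0.147 = 52.9°
tan(βl) = 1.32
Z_in = Z_0·(Z_L + jZ_0·tanβl)/(Z_0 + jZ_L·tanβl) = 37.5 + j33.1 Ω
Γ_s = (Z_in − Z_s)/(Z_in + Z_s) = (-37.5 + j33.1)/(113 + j33.1), |Γ_s| = 0.426

|Γ| ≈ 0.426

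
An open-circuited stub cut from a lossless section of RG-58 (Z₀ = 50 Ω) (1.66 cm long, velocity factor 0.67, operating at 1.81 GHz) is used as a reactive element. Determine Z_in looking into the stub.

Z_in ≈ −j36.6 Ω

λ = v/f = 0.67·c / 1.81 GHz = 0.111 m
βl = 2π·l/λ = 2π × 0.149 = 53.8°
tan(βl) = 1.37
For an open-circuited stub, Z_in = −jZ_0·cot(βl) = −jZ_0/tan(βl)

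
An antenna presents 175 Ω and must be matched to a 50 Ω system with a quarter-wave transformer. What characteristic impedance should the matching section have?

Z_qwt = √(Z_0·R_L) = √(50 × 175) = √8750

Z_qwt ≈ 93.5 Ω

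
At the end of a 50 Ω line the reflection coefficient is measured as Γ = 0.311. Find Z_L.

Z_L ≈ 95.1 Ω

Z_L = Z_0·(1 + Γ)/(1 − Γ) = 50·(1.31)/(0.689)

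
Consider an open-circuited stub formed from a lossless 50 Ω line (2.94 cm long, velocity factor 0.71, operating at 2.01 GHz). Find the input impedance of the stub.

λ = v/f = 0.71·c / 2.01 GHz = 0.106 m
βl = 2π·l/λ = 2π × 0.277 = 99.9°
tan(βl) = -5.74
For an open-circuited stub, Z_in = −jZ_0·cot(βl) = −jZ_0/tan(βl)

Z_in ≈ +j8.71 Ω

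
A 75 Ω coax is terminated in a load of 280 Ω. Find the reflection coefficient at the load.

Γ = 0.577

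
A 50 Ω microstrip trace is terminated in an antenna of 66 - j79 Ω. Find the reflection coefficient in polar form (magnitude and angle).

Γ = (Z_L − Z_0)/(Z_L + Z_0) = (16 − j79)/(116 − j79)
|Γ| = 80.6/140 = 0.574

Γ ≈ 0.574 ∠ -44.3°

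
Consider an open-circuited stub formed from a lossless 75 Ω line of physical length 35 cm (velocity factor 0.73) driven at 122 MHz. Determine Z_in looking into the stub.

Z_in ≈ −j27 Ω

λ = v/f = 0.73·c / 122 MHz = 1.8 m
βl = 2π·l/λ = 2π × 0.195 = 70.2°
tan(βl) = 2.78
For an open-circuited stub, Z_in = −jZ_0·cot(βl) = −jZ_0/tan(βl)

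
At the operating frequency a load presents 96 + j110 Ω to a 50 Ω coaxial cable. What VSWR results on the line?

VSWR ≈ 4.75

Γ = (Z_L − Z_0)/(Z_L + Z_0) = (46 + j110)/(146 + j110)
|Γ| = 119/183 = 0.652
VSWR = (1 + |Γ|)/(1 − |Γ|) = 1.65/0.348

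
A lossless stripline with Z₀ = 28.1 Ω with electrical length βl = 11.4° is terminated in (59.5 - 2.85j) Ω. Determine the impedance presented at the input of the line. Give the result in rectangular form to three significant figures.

Z_in ≈ 50.6 − j18.4 Ω

tan(βl) = tan(11.4°) = 0.202
Z_in = Z_0·(Z_L + jZ_0·tanβl)/(Z_0 + jZ_L·tanβl)
     = 28.1·(59.5 + j2.82)/(28.7 + j12)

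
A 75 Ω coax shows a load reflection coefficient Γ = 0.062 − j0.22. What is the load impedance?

Z_L ≈ 76.6 − j35.6 Ω

Z_L = Z_0·(1 + Γ)/(1 − Γ) = 75·(1.06 − j0.22)/(0.938 + j0.22)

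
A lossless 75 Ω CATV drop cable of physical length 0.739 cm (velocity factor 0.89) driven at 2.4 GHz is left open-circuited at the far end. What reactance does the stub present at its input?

X_in ≈ -169 Ω (capacitive)

λ = v/f = 0.89·c / 2.4 GHz = 0.111 m
βl = 2π·l/λ = 2π × 0.0664 = 23.9°
tan(βl) = 0.443
For an open-circuited stub, Z_in = −jZ_0·cot(βl) = −jZ_0/tan(βl)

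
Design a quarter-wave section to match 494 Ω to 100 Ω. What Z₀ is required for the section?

Z_qwt ≈ 222 Ω

Z_qwt = √(Z_0·R_L) = √(100 × 494) = √49400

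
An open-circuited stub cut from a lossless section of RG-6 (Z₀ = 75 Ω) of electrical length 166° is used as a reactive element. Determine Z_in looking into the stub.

Z_in ≈ +j301 Ω

tan(βl) = -0.249
For an open-circuited stub, Z_in = −jZ_0·cot(βl) = −jZ_0/tan(βl)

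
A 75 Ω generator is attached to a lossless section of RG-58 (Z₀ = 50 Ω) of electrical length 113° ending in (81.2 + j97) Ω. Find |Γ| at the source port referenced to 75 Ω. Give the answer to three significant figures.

tan(βl) = -2.36
Z_in = Z_0·(Z_L + jZ_0·tanβl)/(Z_0 + jZ_L·tanβl) = 11.6 + j4.27 Ω
Γ_s = (Z_in − Z_s)/(Z_in + Z_s) = (-63.4 + j4.27)/(86.6 + j4.27), |Γ_s| = 0.732

|Γ| ≈ 0.732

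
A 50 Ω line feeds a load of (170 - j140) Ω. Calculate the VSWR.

VSWR ≈ 5.83

Γ = (Z_L − Z_0)/(Z_L + Z_0) = (120 − j140)/(220 − j140)
|Γ| = 184/261 = 0.707
VSWR = (1 + |Γ|)/(1 − |Γ|) = 1.71/0.293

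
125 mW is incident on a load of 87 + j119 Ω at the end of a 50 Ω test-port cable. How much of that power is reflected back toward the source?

|Γ| = |(37 + j119)/(137 + j119)| = 0.687
|Γ|² = 0.472
P_refl = |Γ|²·P_inc = 59 mW, P_del = (1 − |Γ|²)·P_inc = 66 mW

P_reflected ≈ 59 mW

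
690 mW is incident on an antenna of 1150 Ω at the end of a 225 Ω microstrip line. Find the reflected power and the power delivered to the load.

Γ = (1150 − 225)/(1150 + 225) = 0.673
|Γ|² = 0.453
P_refl = |Γ|²·P_inc = 312 mW, P_del = (1 − |Γ|²)·P_inc = 378 mW

P_reflected ≈ 312 mW; P_delivered ≈ 378 mW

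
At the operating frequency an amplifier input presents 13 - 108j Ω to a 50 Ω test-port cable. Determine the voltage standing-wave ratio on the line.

VSWR ≈ 22

Γ = (Z_L − Z_0)/(Z_L + Z_0) = (-37 − j108)/(63 − j108)
|Γ| = 114/125 = 0.913
VSWR = (1 + |Γ|)/(1 − |Γ|) = 1.91/0.0869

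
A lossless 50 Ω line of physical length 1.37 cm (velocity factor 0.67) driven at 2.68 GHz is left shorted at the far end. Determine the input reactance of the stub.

X_in ≈ 111 Ω (inductive)

λ = v/f = 0.67·c / 2.68 GHz = 0.075 m
βl = 2π·l/λ = 2π × 0.183 = 65.8°
tan(βl) = 2.22
For a shorted stub, Z_in = jZ_0·tan(βl)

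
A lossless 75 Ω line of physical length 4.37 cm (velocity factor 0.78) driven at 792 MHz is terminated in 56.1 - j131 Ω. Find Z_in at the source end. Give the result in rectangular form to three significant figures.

Z_in ≈ 12.9 − j13 Ω

λ = v/f = 0.78·c / 792 MHz = 0.295 m
βl = 2π·l/λ = 2π × 0.148 = 53.2°
tan(βl) = tan(53.2°) = 1.34
Z_in = Z_0·(Z_L + jZ_0·tanβl)/(Z_0 + jZ_L·tanβl)
     = 75·(56.1 − j30.6)/(250 + j75.1)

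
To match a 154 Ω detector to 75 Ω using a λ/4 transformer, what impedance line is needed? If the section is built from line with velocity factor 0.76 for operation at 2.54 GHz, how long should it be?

Z_qwt = √(Z_0·R_L) = √(75 × 154) = √11550
λ = 0.76·c/f = 0.0898 m, so l = λ/4 = 0.0224 m

Z_qwt ≈ 107 Ω; length ≈ 2.24 cm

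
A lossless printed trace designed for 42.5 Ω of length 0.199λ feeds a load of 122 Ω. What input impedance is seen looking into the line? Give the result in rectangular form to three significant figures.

βl = 2π × 0.199 = 71.6°
tan(βl) = tan(71.6°) = 3.01
Z_in = Z_0·(Z_L + jZ_0·tanβl)/(Z_0 + jZ_L·tanβl)
     = 42.5·(122 + j128)/(42.5 + j368)

Z_in ≈ 16.2 − j12.2 Ω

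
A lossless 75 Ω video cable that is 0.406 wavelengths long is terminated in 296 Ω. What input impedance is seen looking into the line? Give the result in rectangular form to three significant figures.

βl = 2π × 0.406 = 146°
tan(βl) = tan(146°) = -0.67
Z_in = Z_0·(Z_L + jZ_0·tanβl)/(Z_0 + jZ_L·tanβl)
     = 75·(296 − j50.3)/(75 − j198)

Z_in ≈ 53.6 + j91.6 Ω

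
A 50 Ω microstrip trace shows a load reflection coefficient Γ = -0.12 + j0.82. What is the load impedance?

Z_L = Z_0·(1 + Γ)/(1 − Γ) = 50·(0.88 + j0.82)/(1.12 − j0.82)

Z_L ≈ 8.13 + j42.6 Ω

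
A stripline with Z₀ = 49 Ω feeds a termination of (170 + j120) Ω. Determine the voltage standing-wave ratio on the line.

VSWR ≈ 5.3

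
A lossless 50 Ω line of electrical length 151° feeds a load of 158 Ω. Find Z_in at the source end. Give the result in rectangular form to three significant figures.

Z_in ≈ 50.8 + j61.2 Ω

tan(βl) = tan(151°) = -0.554
Z_in = Z_0·(Z_L + jZ_0·tanβl)/(Z_0 + jZ_L·tanβl)
     = 50·(158 − j27.7)/(50 − j87.6)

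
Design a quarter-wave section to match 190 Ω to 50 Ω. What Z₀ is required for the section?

Z_qwt = √(Z_0·R_L) = √(50 × 190) = √9500

Z_qwt ≈ 97.5 Ω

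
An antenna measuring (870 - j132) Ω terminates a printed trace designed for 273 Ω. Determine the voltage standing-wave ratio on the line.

VSWR ≈ 3.27

Γ = (Z_L − Z_0)/(Z_L + Z_0) = (597 − j132)/(1143 − j132)
|Γ| = 611/1150 = 0.531
VSWR = (1 + |Γ|)/(1 − |Γ|) = 1.53/0.469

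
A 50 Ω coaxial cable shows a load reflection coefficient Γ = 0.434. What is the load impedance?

Z_L ≈ 127 Ω

Z_L = Z_0·(1 + Γ)/(1 − Γ) = 50·(1.43)/(0.566)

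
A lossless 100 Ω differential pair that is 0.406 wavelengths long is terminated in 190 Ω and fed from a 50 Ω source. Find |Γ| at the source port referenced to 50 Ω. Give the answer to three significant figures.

|Γ| ≈ 0.512

βl = 2π × 0.406 = 146°
tan(βl) = -0.67
Z_in = Z_0·(Z_L + jZ_0·tanβl)/(Z_0 + jZ_L·tanβl) = 105 + j66.7 Ω
Γ_s = (Z_in − Z_s)/(Z_in + Z_s) = (55 + j66.7)/(155 + j66.7), |Γ_s| = 0.512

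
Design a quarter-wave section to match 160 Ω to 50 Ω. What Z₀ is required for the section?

Z_qwt ≈ 89.4 Ω

Z_qwt = √(Z_0·R_L) = √(50 × 160) = √8000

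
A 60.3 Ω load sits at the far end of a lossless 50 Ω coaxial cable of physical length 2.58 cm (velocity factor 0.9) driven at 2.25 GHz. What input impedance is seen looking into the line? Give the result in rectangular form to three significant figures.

λ = v/f = 0.9·c / 2.25 GHz = 0.12 m
βl = 2π·l/λ = 2π × 0.215 = 77.4°
tan(βl) = tan(77.4°) = 4.47
Z_in = Z_0·(Z_L + jZ_0·tanβl)/(Z_0 + jZ_L·tanβl)
     = 50·(60.3 + j224)/(50 + j270)

Z_in ≈ 42.1 − j3.38 Ω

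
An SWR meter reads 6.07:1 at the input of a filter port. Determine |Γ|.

|Γ| ≈ 0.717

|Γ| = (S − 1)/(S + 1) = (6.07 − 1)/(6.07 + 1) = 5.07/7.07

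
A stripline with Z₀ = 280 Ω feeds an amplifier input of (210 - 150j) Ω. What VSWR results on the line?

Γ = (Z_L − Z_0)/(Z_L + Z_0) = (-70 − j150)/(490 − j150)
|Γ| = 166/512 = 0.323
VSWR = (1 + |Γ|)/(1 − |Γ|) = 1.32/0.677

VSWR ≈ 1.95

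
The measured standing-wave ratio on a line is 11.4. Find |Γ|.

|Γ| ≈ 0.839

|Γ| = (S − 1)/(S + 1) = (11.4 − 1)/(11.4 + 1) = 10.4/12.4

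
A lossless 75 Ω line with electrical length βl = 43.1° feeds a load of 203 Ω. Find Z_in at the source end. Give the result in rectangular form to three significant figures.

Z_in ≈ 51.3 − j59.9 Ω

tan(βl) = tan(43.1°) = 0.936
Z_in = Z_0·(Z_L + jZ_0·tanβl)/(Z_0 + jZ_L·tanβl)
     = 75·(203 + j70.2)/(75 + j190)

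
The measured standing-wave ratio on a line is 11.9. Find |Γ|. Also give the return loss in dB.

|Γ| ≈ 0.845; return loss ≈ 1.46 dB

|Γ| = (S − 1)/(S + 1) = (11.9 − 1)/(11.9 + 1) = 10.9/12.9
RL = −20·log₁₀|Γ| = −20·log₁₀(0.845)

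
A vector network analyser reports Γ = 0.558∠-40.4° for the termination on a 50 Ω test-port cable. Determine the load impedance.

Z_L = Z_0·(1 + Γ)/(1 − Γ) = 50·(1.42 − j0.362)/(0.575 + j0.362)

Z_L ≈ 74.6 − j78.4 Ω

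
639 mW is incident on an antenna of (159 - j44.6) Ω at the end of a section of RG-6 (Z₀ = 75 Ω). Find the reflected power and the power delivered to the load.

P_reflected ≈ 102 mW; P_delivered ≈ 537 mW

|Γ| = |(84 − j44.6)/(234 − j44.6)| = 0.399
|Γ|² = 0.159
P_refl = |Γ|²·P_inc = 102 mW, P_del = (1 − |Γ|²)·P_inc = 537 mW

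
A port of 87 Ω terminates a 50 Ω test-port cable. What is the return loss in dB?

RL ≈ 11.4 dB

Γ = (87 − 50)/(87 + 50) = 0.27
RL = −20·log₁₀|Γ| = −20·log₁₀(0.27)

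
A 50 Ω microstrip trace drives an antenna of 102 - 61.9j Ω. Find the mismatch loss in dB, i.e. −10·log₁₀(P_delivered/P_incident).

mismatch loss ≈ 1.21 dB

Γ = (52 − j61.9)/(152 − j61.9), |Γ| = 0.493
|Γ|² = 0.243, so P_del/P_inc = 1 − |Γ|² = 0.757
ML = −10·log₁₀(1 − |Γ|²)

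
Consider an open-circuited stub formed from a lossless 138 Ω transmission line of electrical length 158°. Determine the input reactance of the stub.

X_in ≈ 342 Ω (inductive)

tan(βl) = -0.404
For an open-circuited stub, Z_in = −jZ_0·cot(βl) = −jZ_0/tan(βl)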